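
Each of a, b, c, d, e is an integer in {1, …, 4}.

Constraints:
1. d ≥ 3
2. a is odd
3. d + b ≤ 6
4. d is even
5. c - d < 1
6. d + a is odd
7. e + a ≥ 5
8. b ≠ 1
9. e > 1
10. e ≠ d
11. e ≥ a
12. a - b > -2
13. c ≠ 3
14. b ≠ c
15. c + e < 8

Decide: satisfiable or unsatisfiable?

The assignment a = 3, b = 2, c = 4, d = 4, e = 3 works:
  constraint 3 holds since d + b = 6.
  constraint 5 holds since c - d = 0.
The rest check out directly.

Satisfiable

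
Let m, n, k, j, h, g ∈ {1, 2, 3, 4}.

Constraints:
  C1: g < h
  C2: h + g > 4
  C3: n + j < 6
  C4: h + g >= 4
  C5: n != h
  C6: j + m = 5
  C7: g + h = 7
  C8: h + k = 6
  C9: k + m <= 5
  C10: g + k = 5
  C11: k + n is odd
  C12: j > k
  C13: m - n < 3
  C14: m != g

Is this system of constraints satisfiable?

The assignment m = 2, n = 1, k = 2, j = 3, h = 4, g = 3 works:
  constraint 2 holds since h + g = 7.
  constraint 3 holds since n + j = 4.
The rest check out directly.

Satisfiable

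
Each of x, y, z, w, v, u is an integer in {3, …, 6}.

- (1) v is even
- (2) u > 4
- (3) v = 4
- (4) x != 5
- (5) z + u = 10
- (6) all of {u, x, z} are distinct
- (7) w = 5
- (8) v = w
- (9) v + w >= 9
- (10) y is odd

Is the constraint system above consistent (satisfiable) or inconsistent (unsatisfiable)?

Unsatisfiable

Constraint 3 fixes v = 4 and constraint 7 fixes w = 5, but constraint 8 requires v = w. Since 4 ≠ 5, contradiction.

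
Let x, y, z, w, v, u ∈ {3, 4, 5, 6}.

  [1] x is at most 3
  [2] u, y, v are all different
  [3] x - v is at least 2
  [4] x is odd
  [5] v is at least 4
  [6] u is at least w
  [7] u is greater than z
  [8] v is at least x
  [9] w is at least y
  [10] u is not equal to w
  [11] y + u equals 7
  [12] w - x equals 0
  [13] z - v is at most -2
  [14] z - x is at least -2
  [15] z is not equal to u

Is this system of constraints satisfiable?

Constraints 3, 13, and 14 give v − z ≥ 2, z − x ≥ -2, x − v ≥ 2.
Adding all 3 inequalities: the left sides telescope to 0, and the right sides sum to 2 + (-2) + 2 = 2. So 0 ≥ 2, which is false.

Unsatisfiable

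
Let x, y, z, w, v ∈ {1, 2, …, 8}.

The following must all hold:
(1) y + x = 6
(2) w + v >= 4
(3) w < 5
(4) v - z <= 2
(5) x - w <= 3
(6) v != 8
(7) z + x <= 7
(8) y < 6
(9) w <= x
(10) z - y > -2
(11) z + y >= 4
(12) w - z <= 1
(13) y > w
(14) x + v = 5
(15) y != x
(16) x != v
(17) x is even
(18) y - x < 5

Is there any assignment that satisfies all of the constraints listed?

Try x = 2, y = 4, z = 3, w = 2, v = 3.
Check constraint 1: y + x = 6; constraint 2: w + v = 5. The remaining constraints are straightforward to verify.

Satisfiable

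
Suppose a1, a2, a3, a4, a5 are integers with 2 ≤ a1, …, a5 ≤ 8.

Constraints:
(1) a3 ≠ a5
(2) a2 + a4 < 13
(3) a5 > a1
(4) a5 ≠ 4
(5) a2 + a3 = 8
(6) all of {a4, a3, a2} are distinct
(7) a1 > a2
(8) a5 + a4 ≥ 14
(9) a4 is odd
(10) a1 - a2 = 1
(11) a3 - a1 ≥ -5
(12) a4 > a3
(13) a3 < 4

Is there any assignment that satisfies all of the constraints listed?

Satisfiable

Try a1 = 6, a2 = 5, a3 = 3, a4 = 7, a5 = 8.
Check constraint 2: a2 + a4 = 12; constraint 5: a2 + a3 = 8. The remaining constraints are straightforward to verify.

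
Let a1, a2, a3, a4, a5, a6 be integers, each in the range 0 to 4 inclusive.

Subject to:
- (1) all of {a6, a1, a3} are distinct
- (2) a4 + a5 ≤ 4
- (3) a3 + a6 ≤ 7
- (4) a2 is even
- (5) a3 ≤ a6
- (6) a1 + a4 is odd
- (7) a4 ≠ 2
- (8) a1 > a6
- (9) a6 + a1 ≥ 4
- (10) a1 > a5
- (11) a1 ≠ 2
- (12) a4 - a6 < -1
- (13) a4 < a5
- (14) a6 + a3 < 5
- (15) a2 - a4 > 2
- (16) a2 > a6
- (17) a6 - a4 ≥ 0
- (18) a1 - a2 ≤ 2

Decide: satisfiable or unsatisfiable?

Satisfiable

The assignment a1 = 4, a2 = 4, a3 = 1, a4 = 1, a5 = 3, a6 = 3 works:
  constraint 2 holds since a4 + a5 = 4.
  constraint 3 holds since a3 + a6 = 4.
The rest check out directly.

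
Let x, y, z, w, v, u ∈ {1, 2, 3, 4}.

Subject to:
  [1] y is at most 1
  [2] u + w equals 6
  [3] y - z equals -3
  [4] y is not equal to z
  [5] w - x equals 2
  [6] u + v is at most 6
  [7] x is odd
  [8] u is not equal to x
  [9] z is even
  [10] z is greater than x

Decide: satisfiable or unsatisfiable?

Try x = 1, y = 1, z = 4, w = 3, v = 1, u = 3.
Check constraint 2: u + w = 6; constraint 3: y - z = -3. The remaining constraints are straightforward to verify.

Satisfiable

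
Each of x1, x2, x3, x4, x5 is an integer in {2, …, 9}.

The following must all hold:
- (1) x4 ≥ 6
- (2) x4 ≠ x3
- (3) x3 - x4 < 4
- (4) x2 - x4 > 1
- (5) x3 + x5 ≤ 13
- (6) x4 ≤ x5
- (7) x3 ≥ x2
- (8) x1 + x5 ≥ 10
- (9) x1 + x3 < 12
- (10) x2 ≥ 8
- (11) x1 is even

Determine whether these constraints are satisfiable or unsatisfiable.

Unsatisfiable

From constraints 7 and 10: x3 ≥ x2 ≥ 8. From constraints 1 and 6: x5 ≥ x4 ≥ 6. Hence x3 + x5 ≥ 14. But constraint 5 requires x3 + x5 ≤ 13, and 13 < 14. Contradiction.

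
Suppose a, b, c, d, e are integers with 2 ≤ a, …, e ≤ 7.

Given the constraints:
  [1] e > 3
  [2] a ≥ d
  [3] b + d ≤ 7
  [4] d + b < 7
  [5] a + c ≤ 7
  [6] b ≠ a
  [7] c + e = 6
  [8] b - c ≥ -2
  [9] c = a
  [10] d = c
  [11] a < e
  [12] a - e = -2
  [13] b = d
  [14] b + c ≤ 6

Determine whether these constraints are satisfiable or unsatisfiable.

Unsatisfiable

From constraints 9, 10, and 13, b = d = c = a, so b = a. But constraint 6 says b ≠ a. Contradiction.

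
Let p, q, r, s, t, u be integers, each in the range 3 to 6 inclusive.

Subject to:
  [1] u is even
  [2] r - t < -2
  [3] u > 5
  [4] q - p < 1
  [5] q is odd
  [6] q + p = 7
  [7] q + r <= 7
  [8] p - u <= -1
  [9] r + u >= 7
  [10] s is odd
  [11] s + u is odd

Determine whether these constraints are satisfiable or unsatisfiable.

Satisfiable

Take p = 4, q = 3, r = 3, s = 3, t = 6, u = 6. Then constraint 2: r - t = -3; constraint 4: q - p = -1; constraint 6: q + p = 7, and every other listed constraint is also met.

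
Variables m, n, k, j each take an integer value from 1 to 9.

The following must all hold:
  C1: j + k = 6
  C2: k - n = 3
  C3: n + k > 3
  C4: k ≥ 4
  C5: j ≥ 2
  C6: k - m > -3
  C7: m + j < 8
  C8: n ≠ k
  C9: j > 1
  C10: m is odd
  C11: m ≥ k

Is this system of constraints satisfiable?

Setting (m, n, k, j) = (5, 1, 4, 2) satisfies everything: constraint 1: j + k = 6; constraint 2: k - n = 3; constraint 3: n + k = 5, and the others follow.

Satisfiable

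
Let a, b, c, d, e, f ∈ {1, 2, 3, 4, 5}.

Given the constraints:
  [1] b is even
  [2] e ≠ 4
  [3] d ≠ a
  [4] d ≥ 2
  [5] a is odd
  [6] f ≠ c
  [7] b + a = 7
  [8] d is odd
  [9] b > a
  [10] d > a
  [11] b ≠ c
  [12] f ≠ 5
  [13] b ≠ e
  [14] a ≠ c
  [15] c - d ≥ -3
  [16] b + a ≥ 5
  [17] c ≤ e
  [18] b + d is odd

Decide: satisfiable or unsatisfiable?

Satisfiable

Setting (a, b, c, d, e, f) = (3, 4, 2, 5, 5, 1) satisfies everything: constraint 7: b + a = 7; constraint 15: c - d = -3; constraint 16: b + a = 7, and the others follow.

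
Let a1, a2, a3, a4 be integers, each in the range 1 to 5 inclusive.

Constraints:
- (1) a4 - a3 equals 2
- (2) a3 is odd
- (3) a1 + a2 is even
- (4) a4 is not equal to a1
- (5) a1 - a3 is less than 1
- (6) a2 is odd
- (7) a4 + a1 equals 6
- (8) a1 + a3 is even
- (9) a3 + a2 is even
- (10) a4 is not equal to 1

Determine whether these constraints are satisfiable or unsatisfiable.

The assignment a1 = 1, a2 = 3, a3 = 3, a4 = 5 works:
  constraint 1 holds since a4 - a3 = 2.
  constraint 5 holds since a1 - a3 = -2.
  constraint 7 holds since a4 + a1 = 6.
The rest check out directly.

Satisfiable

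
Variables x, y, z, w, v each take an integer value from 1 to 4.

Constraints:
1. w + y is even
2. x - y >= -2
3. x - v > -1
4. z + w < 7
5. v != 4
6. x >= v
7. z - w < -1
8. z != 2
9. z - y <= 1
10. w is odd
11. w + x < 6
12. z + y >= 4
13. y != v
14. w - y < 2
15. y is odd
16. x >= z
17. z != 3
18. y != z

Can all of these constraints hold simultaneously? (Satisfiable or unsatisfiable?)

Satisfiable

The assignment x = 2, y = 3, z = 1, w = 3, v = 1 works:
  constraint 2 holds since x - y = -1.
  constraint 3 holds since x - v = 1.
The rest check out directly.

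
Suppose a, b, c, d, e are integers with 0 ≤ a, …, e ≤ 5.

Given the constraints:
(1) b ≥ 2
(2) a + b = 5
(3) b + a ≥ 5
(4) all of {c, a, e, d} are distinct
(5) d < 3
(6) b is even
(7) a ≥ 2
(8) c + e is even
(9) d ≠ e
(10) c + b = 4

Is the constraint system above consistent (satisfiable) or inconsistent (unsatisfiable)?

Satisfiable

The assignment a = 3, b = 2, c = 2, d = 1, e = 4 works:
  constraint 2 holds since a + b = 5.
  constraint 3 holds since b + a = 5.
  constraint 10 holds since c + b = 4.
The rest check out directly.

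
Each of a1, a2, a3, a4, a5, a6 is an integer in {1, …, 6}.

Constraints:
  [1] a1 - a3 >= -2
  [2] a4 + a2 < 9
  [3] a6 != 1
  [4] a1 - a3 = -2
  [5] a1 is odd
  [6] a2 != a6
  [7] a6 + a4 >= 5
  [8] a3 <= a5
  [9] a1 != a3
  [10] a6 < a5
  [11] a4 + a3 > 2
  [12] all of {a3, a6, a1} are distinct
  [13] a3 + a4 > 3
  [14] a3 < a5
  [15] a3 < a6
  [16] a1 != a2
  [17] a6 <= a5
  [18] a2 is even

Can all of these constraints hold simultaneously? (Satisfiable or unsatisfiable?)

Satisfiable

Try a1 = 1, a2 = 6, a3 = 3, a4 = 1, a5 = 5, a6 = 4.
Check constraint 1: a1 - a3 = -2; constraint 2: a4 + a2 = 7; constraint 4: a1 - a3 = -2. The remaining constraints are straightforward to verify.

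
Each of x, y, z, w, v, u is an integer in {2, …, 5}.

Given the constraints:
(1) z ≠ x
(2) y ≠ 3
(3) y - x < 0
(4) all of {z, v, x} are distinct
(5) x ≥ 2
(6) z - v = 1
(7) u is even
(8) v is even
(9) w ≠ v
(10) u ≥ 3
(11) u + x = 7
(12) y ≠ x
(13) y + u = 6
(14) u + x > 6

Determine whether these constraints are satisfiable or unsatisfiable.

One satisfying assignment is x = 3, y = 2, z = 5, w = 3, v = 4, u = 4.
For the less obvious constraints — constraint 3: y - x = -1; constraint 6: z - v = 1; constraint 11: u + x = 7 — and the others hold by inspection.

Satisfiable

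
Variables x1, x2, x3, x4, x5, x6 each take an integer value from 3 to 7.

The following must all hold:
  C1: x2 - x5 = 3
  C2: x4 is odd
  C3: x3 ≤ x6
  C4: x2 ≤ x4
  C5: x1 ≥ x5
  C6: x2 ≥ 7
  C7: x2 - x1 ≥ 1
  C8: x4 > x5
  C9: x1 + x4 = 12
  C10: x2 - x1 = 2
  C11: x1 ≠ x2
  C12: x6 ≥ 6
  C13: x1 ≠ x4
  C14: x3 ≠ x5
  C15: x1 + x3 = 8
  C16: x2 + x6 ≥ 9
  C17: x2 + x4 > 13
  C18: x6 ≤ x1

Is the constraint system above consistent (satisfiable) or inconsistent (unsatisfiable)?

Unsatisfiable

From constraints 12 and 18: x1 ≥ x6 ≥ 6. From constraints 4 and 6: x4 ≥ x2 ≥ 7. Hence x1 + x4 ≥ 13. But constraint 9 requires x1 + x4 = 12, and 12 < 13. Contradiction.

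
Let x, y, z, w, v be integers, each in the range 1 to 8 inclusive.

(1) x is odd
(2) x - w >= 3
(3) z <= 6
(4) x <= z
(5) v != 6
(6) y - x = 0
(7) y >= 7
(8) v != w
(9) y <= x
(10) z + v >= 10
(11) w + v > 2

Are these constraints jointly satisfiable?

From constraints 7 and 9: x ≥ y and y ≥ 7, so x ≥ 7. From constraints 3 and 4: x ≤ z and z ≤ 6, so x ≤ 6. But 6 < 7, so no value of x works.

Unsatisfiable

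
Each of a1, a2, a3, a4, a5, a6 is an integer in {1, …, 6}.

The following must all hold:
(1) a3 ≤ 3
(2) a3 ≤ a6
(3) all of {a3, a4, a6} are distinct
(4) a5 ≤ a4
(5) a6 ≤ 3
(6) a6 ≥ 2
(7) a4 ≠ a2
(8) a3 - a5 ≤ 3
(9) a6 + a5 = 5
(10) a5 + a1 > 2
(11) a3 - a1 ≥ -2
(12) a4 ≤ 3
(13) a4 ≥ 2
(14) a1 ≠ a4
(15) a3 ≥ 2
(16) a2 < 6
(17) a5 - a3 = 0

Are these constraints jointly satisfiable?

Constraints 1, 5, 6, 12, 13, and 15 confine each of a3, a4, a6 to the 2 values {2, 3}.
Constraint 3 requires all 3 of them to be distinct, but only 2 values are available — impossible by the pigeonhole principle.

Unsatisfiable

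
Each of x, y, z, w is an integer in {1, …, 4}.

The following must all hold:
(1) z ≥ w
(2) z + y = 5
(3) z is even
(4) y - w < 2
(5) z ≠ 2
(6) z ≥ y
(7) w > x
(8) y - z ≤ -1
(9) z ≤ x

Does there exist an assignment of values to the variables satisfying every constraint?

Constraints 1, 7, and 9 give w ≤ z, z ≤ x, x < w. Chaining: w ≤ z ≤ x < w, which forces w < w — impossible.

Unsatisfiable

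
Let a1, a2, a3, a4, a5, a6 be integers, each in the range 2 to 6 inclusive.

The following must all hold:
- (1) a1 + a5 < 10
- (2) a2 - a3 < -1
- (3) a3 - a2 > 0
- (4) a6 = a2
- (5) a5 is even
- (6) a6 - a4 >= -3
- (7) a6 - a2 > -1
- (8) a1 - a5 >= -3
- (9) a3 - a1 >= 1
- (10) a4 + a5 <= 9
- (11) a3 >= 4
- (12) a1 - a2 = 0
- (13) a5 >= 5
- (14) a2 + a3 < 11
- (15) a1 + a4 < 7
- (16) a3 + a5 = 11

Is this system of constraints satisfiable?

Satisfiable

Try a1 = 3, a2 = 3, a3 = 5, a4 = 3, a5 = 6, a6 = 3.
Check constraint 1: a1 + a5 = 9; constraint 2: a2 - a3 = -2; constraint 3: a3 - a2 = 2. The remaining constraints are straightforward to verify.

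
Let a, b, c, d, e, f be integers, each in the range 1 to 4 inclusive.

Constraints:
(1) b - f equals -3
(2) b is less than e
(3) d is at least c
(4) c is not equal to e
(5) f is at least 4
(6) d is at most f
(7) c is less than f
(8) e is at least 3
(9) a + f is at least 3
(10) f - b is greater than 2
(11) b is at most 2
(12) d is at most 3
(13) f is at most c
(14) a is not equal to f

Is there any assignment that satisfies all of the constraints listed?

From constraints 5 and 13: c ≥ f and f ≥ 4, so c ≥ 4. From constraints 3 and 12: c ≤ d and d ≤ 3, so c ≤ 3. But 3 < 4, so no value of c works.

Unsatisfiable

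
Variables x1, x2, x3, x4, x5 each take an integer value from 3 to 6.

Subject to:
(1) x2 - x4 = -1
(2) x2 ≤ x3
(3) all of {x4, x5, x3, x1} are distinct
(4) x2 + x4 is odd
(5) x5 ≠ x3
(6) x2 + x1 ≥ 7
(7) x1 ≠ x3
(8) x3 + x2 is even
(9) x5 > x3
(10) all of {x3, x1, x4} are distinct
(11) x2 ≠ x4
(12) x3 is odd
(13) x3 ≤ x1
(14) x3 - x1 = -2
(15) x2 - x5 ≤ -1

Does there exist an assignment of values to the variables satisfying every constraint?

Try x1 = 5, x2 = 3, x3 = 3, x4 = 4, x5 = 6.
Check constraint 1: x2 - x4 = -1; constraint 6: x2 + x1 = 8. The remaining constraints are straightforward to verify.

Satisfiable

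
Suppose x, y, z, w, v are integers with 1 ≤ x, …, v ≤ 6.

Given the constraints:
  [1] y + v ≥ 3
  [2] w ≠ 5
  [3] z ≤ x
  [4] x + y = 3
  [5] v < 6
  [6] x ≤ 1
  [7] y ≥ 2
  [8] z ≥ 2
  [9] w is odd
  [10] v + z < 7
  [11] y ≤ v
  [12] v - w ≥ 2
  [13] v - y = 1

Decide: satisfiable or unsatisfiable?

From constraints 3 and 8: x ≥ z ≥ 2. From constraint 7: y ≥ 2. Hence x + y ≥ 4. But constraint 4 requires x + y = 3, and 3 < 4. Contradiction.

Unsatisfiable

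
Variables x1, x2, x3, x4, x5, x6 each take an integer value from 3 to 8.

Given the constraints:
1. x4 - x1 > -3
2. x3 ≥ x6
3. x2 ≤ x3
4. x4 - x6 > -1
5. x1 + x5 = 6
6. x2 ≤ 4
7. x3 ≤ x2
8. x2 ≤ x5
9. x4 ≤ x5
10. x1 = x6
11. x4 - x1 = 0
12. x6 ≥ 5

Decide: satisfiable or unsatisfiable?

Unsatisfiable

From constraints 2 and 12: x3 ≥ x6 and x6 ≥ 5, so x3 ≥ 5. From constraints 6 and 7: x3 ≤ x2 and x2 ≤ 4, so x3 ≤ 4. But 4 < 5, so no value of x3 works.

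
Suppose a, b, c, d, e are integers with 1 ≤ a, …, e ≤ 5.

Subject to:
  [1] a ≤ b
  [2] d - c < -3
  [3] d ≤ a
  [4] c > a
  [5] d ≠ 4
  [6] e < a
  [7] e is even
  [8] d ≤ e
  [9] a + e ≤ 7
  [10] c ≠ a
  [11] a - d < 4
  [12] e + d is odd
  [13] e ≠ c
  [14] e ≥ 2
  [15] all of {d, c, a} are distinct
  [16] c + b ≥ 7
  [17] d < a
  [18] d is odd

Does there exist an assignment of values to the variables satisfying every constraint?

Satisfiable

Try a = 4, b = 5, c = 5, d = 1, e = 2.
Check constraint 2: d - c = -4; constraint 9: a + e = 6. The remaining constraints are straightforward to verify.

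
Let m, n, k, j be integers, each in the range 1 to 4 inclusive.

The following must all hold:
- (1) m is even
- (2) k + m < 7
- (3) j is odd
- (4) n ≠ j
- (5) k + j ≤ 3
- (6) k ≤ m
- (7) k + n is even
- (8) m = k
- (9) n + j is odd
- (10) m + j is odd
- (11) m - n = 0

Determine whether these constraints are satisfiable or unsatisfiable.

Setting (m, n, k, j) = (2, 2, 2, 1) satisfies everything: constraint 2: k + m = 4; constraint 5: k + j = 3; constraint 11: m - n = 0, and the others follow.

Satisfiable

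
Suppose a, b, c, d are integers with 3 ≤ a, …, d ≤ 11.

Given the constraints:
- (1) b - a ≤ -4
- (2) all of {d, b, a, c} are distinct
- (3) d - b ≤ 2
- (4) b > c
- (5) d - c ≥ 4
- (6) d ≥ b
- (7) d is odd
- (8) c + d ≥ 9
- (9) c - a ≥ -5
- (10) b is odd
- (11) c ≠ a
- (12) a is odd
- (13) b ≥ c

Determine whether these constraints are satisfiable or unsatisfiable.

Unsatisfiable

Constraints 1, 3, 5, and 9 give c − a ≥ -5, a − b ≥ 4, b − d ≥ -2, d − c ≥ 4.
Adding all 4 inequalities: the left sides telescope to 0, and the right sides sum to (-5) + 4 + (-2) + 4 = 1. So 0 ≥ 1, which is false.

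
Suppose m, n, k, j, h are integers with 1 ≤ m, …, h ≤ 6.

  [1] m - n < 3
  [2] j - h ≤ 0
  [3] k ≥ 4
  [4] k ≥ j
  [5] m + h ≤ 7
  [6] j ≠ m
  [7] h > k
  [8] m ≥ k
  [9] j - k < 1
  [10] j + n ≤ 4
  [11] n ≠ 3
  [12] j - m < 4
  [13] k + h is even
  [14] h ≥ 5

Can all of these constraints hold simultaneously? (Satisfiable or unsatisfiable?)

From constraints 3 and 8: m ≥ k ≥ 4. From constraint 14: h ≥ 5. Hence m + h ≥ 9. But constraint 5 requires m + h ≤ 7, and 7 < 9. Contradiction.

Unsatisfiable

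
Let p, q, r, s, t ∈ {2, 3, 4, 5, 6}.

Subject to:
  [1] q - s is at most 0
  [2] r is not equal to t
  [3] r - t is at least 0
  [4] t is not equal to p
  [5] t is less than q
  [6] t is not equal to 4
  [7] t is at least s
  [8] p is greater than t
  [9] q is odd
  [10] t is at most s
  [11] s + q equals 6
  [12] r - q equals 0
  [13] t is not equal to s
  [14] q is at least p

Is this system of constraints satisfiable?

Constraints 1, 7, 8, and 14 give p ≤ q, q ≤ s, s ≤ t, t < p. Chaining: p ≤ q ≤ s ≤ t < p, which forces p < p — impossible.

Unsatisfiable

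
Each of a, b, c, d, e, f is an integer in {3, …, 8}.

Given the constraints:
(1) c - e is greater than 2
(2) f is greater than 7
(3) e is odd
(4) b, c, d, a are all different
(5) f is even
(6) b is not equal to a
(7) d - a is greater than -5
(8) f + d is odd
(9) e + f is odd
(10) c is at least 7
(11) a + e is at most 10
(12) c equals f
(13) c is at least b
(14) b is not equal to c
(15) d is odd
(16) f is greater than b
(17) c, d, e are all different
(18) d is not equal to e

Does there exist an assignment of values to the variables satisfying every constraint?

Satisfiable

Take a = 7, b = 6, c = 8, d = 5, e = 3, f = 8. Then constraint 1: c - e = 5; constraint 7: d - a = -2; constraint 11: a + e = 10, and every other listed constraint is also met.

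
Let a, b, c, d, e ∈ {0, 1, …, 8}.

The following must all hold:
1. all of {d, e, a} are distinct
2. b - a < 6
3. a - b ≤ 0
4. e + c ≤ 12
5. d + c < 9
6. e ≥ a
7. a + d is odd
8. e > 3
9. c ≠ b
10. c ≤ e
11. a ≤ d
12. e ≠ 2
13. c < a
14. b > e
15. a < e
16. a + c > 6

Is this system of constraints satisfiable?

Satisfiable

Take a = 5, b = 8, c = 2, d = 6, e = 7. Then constraint 2: b - a = 3; constraint 3: a - b = -3, and every other listed constraint is also met.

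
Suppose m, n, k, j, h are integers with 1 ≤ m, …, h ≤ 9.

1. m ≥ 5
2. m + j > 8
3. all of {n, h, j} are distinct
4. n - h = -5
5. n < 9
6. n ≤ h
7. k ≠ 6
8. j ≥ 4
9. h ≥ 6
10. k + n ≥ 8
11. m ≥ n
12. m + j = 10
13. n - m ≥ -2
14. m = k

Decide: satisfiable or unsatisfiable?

Setting (m, n, k, j, h) = (5, 4, 5, 5, 9) satisfies everything: constraint 2: m + j = 10; constraint 4: n - h = -5; constraint 10: k + n = 9, and the others follow.

Satisfiable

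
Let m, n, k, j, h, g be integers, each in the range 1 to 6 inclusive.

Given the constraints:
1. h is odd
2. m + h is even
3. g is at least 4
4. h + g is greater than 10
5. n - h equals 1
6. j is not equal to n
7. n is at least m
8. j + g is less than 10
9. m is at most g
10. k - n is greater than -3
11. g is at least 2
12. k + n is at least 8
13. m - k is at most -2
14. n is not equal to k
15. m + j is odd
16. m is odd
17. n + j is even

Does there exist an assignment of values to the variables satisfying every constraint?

Satisfiable

Setting (m, n, k, j, h, g) = (1, 6, 5, 2, 5, 6) satisfies everything: constraint 4: h + g = 11; constraint 5: n - h = 1, and the others follow.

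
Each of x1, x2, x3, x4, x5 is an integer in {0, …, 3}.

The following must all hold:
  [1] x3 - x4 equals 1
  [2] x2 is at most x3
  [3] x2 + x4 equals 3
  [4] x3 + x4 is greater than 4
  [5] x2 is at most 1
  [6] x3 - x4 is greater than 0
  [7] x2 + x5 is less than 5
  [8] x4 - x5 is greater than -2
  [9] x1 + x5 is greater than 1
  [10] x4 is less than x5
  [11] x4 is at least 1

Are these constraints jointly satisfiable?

Take x1 = 1, x2 = 1, x3 = 3, x4 = 2, x5 = 3. Then constraint 1: x3 - x4 = 1; constraint 3: x2 + x4 = 3, and every other listed constraint is also met.

Satisfiable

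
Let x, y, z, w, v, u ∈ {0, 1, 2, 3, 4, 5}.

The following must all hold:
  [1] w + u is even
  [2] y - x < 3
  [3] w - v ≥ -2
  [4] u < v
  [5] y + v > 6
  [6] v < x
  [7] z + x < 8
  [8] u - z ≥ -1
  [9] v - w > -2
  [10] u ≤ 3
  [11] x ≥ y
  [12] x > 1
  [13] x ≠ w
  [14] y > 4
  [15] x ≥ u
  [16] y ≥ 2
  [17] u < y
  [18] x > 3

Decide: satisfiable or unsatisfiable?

Try x = 5, y = 5, z = 1, w = 2, v = 3, u = 0.
Check constraint 2: y - x = 0; constraint 3: w - v = -1; constraint 5: y + v = 8. The remaining constraints are straightforward to verify.

Satisfiable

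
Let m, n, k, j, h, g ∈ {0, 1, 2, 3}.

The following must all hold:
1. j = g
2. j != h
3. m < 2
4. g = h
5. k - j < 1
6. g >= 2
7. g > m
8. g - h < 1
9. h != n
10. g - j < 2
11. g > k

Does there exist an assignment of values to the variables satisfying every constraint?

From constraints 1 and 4, j = g = h, so j = h. But constraint 2 says j ≠ h. Contradiction.

Unsatisfiable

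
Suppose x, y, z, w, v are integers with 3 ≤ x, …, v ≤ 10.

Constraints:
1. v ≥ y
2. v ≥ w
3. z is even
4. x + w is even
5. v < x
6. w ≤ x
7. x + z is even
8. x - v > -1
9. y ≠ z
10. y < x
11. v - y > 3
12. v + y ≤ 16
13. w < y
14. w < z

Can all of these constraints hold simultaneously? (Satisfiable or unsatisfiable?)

Try x = 10, y = 5, z = 6, w = 4, v = 9.
Check constraint 8: x - v = 1; constraint 11: v - y = 4; constraint 12: v + y = 14. The remaining constraints are straightforward to verify.

Satisfiable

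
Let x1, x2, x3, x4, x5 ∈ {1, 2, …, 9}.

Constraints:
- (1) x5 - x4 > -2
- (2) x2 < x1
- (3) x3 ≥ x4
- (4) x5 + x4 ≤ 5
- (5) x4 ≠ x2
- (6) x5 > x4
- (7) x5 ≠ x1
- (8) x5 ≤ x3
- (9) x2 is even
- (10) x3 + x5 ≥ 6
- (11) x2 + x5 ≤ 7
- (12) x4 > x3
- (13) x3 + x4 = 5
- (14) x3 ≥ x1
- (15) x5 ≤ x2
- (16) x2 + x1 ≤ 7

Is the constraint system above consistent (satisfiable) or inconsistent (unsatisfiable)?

Constraints 2, 6, 12, 14, and 15 give x2 < x1, x1 ≤ x3, x3 < x4, x4 < x5, x5 ≤ x2. Chaining: x2 < x1 ≤ x3 < x4 < x5 ≤ x2, which forces x2 < x2 — impossible.

Unsatisfiable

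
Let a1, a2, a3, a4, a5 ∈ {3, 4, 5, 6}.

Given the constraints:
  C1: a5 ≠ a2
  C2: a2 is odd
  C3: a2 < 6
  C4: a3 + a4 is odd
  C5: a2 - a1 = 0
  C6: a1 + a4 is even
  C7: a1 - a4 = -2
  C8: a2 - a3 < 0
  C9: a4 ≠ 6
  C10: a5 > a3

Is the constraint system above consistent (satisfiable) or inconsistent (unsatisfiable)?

Take a1 = 3, a2 = 3, a3 = 4, a4 = 5, a5 = 5. Then constraint 5: a2 - a1 = 0; constraint 7: a1 - a4 = -2, and every other listed constraint is also met.

Satisfiable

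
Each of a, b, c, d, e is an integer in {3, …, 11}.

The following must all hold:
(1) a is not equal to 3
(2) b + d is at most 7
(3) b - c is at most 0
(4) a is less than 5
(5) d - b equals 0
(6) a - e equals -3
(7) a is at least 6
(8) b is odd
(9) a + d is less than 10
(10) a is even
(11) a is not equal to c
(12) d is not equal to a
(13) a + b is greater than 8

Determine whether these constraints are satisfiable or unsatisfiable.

From constraint 7: a ≥ 6. From constraint 4: a ≤ 4. But 4 < 6, so no value of a works.

Unsatisfiable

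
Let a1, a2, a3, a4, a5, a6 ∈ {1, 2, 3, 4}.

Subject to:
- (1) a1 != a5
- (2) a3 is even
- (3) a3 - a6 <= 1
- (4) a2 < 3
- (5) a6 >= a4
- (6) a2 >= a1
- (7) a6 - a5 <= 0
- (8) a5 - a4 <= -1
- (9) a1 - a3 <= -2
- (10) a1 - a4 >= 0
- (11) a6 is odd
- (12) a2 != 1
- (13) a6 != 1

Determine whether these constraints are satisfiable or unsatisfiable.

Constraints 3, 7, 8, 9, and 10 give a3 − a1 ≥ 2, a1 − a4 ≥ 0, a4 − a5 ≥ 1, a5 − a6 ≥ 0, a6 − a3 ≥ -1.
Adding all 5 inequalities: the left sides telescope to 0, and the right sides sum to 2 + 0 + 1 + 0 + (-1) = 2. So 0 ≥ 2, which is false.

Unsatisfiable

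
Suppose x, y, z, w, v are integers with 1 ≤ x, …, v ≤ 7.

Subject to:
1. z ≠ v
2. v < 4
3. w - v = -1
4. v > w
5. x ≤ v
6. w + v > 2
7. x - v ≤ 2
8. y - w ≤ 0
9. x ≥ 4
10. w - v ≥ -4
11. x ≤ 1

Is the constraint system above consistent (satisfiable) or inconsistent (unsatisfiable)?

From constraints 5 and 9: v ≥ x and x ≥ 4, so v ≥ 4. From constraint 2: v ≤ 3. But 3 < 4, so no value of v works.

Unsatisfiable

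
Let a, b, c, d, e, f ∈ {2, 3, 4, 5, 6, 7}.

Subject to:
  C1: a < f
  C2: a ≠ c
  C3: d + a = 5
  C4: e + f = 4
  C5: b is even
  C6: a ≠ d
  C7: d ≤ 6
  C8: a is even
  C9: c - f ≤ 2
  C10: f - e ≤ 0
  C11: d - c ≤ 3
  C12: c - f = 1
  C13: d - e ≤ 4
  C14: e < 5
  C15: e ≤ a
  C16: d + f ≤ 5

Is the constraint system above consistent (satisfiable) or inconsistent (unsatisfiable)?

Unsatisfiable

Constraints 1, 10, and 15 give f ≤ e, e ≤ a, a < f. Chaining: f ≤ e ≤ a < f, which forces f < f — impossible.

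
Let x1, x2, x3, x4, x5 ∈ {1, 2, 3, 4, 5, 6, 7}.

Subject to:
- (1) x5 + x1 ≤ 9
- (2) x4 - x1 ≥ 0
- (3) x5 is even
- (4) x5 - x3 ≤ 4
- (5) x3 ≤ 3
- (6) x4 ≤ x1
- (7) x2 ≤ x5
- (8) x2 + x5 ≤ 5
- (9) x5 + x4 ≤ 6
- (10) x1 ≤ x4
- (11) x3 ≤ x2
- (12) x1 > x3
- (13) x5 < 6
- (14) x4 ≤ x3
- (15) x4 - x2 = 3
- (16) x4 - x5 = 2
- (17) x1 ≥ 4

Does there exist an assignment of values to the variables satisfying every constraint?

Unsatisfiable

From constraints 10 and 17: x4 ≥ x1 and x1 ≥ 4, so x4 ≥ 4. From constraints 5 and 14: x4 ≤ x3 and x3 ≤ 3, so x4 ≤ 3. But 3 < 4, so no value of x4 works.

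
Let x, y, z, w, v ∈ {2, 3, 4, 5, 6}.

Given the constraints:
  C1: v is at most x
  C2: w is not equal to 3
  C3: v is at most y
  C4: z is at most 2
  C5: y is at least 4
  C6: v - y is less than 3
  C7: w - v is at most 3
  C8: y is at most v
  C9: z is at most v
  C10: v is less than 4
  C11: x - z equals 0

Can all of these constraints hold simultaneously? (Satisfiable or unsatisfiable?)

From constraints 5 and 8: v ≥ y and y ≥ 4, so v ≥ 4. From constraint 10: v ≤ 3. But 3 < 4, so no value of v works.

Unsatisfiable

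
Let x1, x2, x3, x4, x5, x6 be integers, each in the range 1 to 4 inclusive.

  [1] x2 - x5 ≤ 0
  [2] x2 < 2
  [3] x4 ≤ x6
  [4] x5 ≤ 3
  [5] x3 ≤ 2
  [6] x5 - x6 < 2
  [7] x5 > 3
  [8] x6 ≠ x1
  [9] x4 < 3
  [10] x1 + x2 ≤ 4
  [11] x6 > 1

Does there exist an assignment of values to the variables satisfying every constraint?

Unsatisfiable

From constraint 7: x5 ≥ 4. From constraint 4: x5 ≤ 3. But 3 < 4, so no value of x5 works.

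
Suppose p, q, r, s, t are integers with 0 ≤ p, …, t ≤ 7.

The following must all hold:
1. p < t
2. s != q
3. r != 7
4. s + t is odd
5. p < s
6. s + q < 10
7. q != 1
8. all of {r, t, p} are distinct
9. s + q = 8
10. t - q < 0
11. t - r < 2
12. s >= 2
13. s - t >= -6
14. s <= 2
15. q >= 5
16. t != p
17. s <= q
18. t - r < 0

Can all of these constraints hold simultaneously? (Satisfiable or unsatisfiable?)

Try p = 1, q = 6, r = 6, s = 2, t = 5.
Check constraint 6: s + q = 8; constraint 9: s + q = 8; constraint 10: t - q = -1. The remaining constraints are straightforward to verify.

Satisfiable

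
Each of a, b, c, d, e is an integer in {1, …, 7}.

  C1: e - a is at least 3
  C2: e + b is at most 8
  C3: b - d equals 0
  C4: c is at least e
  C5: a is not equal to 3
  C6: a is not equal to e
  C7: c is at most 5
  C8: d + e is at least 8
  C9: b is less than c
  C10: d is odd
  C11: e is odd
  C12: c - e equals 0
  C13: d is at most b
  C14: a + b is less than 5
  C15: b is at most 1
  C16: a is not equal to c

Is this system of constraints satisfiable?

Unsatisfiable

From constraints 13 and 15: d ≤ b ≤ 1. From constraints 4 and 7: e ≤ c ≤ 5. Hence d + e ≤ 6. But constraint 8 requires d + e ≥ 8, and 8 > 6. Contradiction.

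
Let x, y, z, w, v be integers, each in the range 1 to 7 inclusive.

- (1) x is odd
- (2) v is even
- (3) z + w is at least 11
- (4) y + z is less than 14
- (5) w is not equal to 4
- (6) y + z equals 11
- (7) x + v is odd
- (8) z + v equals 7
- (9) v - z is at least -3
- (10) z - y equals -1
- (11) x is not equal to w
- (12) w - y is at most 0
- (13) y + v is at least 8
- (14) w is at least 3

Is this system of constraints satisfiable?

Satisfiable

Setting (x, y, z, w, v) = (7, 6, 5, 6, 2) satisfies everything: constraint 3: z + w = 11; constraint 4: y + z = 11; constraint 6: y + z = 11, and the others follow.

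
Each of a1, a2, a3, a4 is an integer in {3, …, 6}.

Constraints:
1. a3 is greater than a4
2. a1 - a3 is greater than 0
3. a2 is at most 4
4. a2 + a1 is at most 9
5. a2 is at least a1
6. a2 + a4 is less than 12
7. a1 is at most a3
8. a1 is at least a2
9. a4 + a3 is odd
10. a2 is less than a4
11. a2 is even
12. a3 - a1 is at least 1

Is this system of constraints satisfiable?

Unsatisfiable

Constraints 1, 2, 5, and 10 give a4 < a3, a3 < a1, a1 ≤ a2, a2 < a4. Chaining: a4 < a3 < a1 ≤ a2 < a4, which forces a4 < a4 — impossible.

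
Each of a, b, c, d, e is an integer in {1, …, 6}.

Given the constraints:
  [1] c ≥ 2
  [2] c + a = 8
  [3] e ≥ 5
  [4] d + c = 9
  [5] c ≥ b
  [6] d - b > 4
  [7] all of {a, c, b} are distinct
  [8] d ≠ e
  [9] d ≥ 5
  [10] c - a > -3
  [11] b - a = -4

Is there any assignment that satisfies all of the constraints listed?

Satisfiable

Try a = 5, b = 1, c = 3, d = 6, e = 5.
Check constraint 2: c + a = 8; constraint 4: d + c = 9. The remaining constraints are straightforward to verify.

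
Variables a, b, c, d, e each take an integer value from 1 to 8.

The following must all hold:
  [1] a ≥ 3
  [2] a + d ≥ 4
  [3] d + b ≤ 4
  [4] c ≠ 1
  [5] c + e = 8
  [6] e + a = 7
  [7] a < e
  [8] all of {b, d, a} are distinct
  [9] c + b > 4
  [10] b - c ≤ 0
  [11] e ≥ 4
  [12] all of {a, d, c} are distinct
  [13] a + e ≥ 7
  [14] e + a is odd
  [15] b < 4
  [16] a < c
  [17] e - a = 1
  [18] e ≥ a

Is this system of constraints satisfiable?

Satisfiable

One satisfying assignment is a = 3, b = 2, c = 4, d = 1, e = 4.
For the less obvious constraints — constraint 2: a + d = 4; constraint 3: d + b = 3; constraint 5: c + e = 8 — and the others hold by inspection.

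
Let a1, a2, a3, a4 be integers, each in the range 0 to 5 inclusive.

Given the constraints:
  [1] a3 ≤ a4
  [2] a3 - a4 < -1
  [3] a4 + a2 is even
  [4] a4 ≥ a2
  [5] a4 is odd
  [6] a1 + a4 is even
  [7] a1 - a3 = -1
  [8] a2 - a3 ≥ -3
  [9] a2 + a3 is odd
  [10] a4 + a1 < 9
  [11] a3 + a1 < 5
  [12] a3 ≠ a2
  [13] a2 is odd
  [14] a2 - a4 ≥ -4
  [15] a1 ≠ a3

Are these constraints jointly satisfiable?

Satisfiable

Setting (a1, a2, a3, a4) = (1, 1, 2, 5) satisfies everything: constraint 2: a3 - a4 = -3; constraint 7: a1 - a3 = -1, and the others follow.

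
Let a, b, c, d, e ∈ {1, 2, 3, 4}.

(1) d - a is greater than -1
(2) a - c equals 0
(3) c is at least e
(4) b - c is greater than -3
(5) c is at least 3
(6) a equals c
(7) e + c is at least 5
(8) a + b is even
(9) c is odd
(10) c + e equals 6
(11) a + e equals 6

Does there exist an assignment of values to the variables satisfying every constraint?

Satisfiable

The assignment a = 3, b = 1, c = 3, d = 3, e = 3 works:
  constraint 1 holds since d - a = 0.
  constraint 2 holds since a - c = 0.
The rest check out directly.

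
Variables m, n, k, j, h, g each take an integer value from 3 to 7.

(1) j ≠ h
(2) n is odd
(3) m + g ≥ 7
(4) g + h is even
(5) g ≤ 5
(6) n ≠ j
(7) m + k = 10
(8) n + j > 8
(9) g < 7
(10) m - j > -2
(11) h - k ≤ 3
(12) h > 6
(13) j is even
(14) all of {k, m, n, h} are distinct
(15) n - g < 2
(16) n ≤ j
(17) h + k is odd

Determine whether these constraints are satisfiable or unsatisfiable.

Try m = 6, n = 3, k = 4, j = 6, h = 7, g = 3.
Check constraint 3: m + g = 9; constraint 7: m + k = 10; constraint 8: n + j = 9. The remaining constraints are straightforward to verify.

Satisfiable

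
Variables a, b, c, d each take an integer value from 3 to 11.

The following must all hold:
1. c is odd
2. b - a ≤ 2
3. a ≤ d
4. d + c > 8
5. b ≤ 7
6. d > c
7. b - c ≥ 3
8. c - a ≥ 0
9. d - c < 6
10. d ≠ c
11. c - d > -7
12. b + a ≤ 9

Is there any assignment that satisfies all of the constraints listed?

Constraints 2, 7, and 8 give c − a ≥ 0, a − b ≥ -2, b − c ≥ 3.
Adding all 3 inequalities: the left sides telescope to 0, and the right sides sum to 0 + (-2) + 3 = 1. So 0 ≥ 1, which is false.

Unsatisfiable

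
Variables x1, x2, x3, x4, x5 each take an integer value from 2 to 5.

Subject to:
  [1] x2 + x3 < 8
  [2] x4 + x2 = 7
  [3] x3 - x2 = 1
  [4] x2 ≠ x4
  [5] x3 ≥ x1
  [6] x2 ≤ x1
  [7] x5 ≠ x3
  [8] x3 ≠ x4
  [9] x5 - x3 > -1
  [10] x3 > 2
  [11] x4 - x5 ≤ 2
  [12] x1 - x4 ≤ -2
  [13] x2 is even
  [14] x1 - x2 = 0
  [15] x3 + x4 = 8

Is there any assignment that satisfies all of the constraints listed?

Satisfiable

Take x1 = 2, x2 = 2, x3 = 3, x4 = 5, x5 = 5. Then constraint 1: x2 + x3 = 5; constraint 2: x4 + x2 = 7; constraint 3: x3 - x2 = 1, and every other listed constraint is also met.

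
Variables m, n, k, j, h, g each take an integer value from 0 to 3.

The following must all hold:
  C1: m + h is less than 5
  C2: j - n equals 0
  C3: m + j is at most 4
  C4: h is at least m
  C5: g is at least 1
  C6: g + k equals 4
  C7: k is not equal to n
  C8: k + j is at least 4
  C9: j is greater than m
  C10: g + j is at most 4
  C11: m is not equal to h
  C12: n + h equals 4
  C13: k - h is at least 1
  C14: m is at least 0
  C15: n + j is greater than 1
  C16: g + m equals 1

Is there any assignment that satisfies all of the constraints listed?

Satisfiable

Setting (m, n, k, j, h, g) = (0, 2, 3, 2, 2, 1) satisfies everything: constraint 1: m + h = 2; constraint 2: j - n = 0; constraint 3: m + j = 2, and the others follow.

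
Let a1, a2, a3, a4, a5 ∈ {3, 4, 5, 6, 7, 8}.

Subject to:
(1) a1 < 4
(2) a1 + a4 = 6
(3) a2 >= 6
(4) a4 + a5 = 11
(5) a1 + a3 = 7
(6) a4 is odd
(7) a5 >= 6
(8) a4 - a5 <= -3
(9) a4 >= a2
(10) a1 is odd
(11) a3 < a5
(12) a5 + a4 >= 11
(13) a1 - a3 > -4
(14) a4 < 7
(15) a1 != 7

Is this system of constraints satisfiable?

Unsatisfiable

From constraints 3 and 9: a4 ≥ a2 ≥ 6. From constraint 7: a5 ≥ 6. Hence a4 + a5 ≥ 12. But constraint 4 requires a4 + a5 = 11, and 11 < 12. Contradiction.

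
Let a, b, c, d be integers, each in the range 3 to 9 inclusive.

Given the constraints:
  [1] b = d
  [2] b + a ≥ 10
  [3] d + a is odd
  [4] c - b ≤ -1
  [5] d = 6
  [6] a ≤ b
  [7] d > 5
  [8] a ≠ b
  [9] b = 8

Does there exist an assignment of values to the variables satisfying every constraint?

Constraint 9 fixes b = 8 and constraint 5 fixes d = 6, but constraint 1 requires b = d. Since 8 ≠ 6, contradiction.

Unsatisfiable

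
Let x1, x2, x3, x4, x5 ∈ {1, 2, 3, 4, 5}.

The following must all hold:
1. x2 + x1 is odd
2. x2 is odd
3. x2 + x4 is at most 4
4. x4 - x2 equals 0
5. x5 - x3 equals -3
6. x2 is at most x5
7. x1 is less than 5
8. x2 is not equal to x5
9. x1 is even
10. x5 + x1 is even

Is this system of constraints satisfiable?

Take x1 = 4, x2 = 1, x3 = 5, x4 = 1, x5 = 2. Then constraint 3: x2 + x4 = 2; constraint 4: x4 - x2 = 0; constraint 5: x5 - x3 = -3, and every other listed constraint is also met.

Satisfiable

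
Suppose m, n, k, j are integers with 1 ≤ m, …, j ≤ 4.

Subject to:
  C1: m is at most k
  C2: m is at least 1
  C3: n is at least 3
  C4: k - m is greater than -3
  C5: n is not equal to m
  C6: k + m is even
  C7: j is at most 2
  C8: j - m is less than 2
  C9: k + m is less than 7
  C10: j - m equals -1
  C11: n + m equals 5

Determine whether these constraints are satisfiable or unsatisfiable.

The assignment m = 2, n = 3, k = 2, j = 1 works:
  constraint 4 holds since k - m = 0.
  constraint 8 holds since j - m = -1.
The rest check out directly.

Satisfiable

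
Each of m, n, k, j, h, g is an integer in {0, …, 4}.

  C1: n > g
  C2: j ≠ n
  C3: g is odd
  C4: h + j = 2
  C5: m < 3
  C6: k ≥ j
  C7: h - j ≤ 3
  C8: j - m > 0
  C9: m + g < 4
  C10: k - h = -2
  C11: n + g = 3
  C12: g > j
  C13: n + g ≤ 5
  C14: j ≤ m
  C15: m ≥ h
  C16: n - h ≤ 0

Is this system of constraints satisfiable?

Constraints 1, 8, 12, 15, and 16 give h ≤ m, m < j, j < g, g < n, n ≤ h. Chaining: h ≤ m < j < g < n ≤ h, which forces h < h — impossible.

Unsatisfiable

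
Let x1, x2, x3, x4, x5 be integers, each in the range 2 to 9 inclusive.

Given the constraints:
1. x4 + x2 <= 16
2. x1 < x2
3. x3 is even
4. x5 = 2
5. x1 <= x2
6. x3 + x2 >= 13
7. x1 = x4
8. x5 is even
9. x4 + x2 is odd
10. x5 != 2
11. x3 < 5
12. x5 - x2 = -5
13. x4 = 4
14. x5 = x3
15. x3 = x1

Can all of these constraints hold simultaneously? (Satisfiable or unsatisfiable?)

Unsatisfiable

Constraint 4 fixes x5 = 2 and constraint 13 fixes x4 = 4. Constraints 7, 14, and 15 give x5 = x3 = x1 = x4, so x5 = x4. But 2 ≠ 4 — contradiction.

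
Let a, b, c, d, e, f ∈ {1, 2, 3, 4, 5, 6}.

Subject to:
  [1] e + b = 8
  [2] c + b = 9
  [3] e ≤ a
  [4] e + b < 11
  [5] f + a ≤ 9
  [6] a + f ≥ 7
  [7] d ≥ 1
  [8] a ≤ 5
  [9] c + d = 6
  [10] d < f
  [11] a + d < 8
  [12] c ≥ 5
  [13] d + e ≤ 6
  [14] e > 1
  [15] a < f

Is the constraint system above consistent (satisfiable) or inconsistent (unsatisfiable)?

Satisfiable

Take a = 4, b = 4, c = 5, d = 1, e = 4, f = 5. Then constraint 1: e + b = 8; constraint 2: c + b = 9, and every other listed constraint is also met.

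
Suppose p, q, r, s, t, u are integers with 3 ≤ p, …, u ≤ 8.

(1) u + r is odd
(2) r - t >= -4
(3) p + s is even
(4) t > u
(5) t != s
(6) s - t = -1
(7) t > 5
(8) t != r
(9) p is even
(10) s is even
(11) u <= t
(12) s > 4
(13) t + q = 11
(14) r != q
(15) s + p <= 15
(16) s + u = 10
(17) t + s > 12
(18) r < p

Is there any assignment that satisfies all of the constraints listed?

Satisfiable

Setting (p, q, r, s, t, u) = (6, 4, 5, 6, 7, 4) satisfies everything: constraint 2: r - t = -2; constraint 6: s - t = -1; constraint 13: t + q = 11, and the others follow.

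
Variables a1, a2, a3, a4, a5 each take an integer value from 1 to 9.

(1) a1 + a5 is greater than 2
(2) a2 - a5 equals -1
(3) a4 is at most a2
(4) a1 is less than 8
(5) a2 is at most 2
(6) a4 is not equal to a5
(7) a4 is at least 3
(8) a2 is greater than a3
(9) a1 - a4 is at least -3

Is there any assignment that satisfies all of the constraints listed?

From constraint 7: a4 ≥ 3. From constraints 3 and 5: a4 ≤ a2 and a2 ≤ 2, so a4 ≤ 2. But 2 < 3, so no value of a4 works.

Unsatisfiable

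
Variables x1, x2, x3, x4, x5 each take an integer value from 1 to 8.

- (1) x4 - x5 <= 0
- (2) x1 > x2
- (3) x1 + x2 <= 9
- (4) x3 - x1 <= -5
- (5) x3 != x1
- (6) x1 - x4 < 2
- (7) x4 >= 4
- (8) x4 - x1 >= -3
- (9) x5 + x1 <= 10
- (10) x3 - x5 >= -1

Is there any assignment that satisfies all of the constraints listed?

Unsatisfiable

Constraints 1, 4, 8, and 10 give x1 − x3 ≥ 5, x3 − x5 ≥ -1, x5 − x4 ≥ 0, x4 − x1 ≥ -3.
Adding all 4 inequalities: the left sides telescope to 0, and the right sides sum to 5 + (-1) + 0 + (-3) = 1. So 0 ≥ 1, which is false.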